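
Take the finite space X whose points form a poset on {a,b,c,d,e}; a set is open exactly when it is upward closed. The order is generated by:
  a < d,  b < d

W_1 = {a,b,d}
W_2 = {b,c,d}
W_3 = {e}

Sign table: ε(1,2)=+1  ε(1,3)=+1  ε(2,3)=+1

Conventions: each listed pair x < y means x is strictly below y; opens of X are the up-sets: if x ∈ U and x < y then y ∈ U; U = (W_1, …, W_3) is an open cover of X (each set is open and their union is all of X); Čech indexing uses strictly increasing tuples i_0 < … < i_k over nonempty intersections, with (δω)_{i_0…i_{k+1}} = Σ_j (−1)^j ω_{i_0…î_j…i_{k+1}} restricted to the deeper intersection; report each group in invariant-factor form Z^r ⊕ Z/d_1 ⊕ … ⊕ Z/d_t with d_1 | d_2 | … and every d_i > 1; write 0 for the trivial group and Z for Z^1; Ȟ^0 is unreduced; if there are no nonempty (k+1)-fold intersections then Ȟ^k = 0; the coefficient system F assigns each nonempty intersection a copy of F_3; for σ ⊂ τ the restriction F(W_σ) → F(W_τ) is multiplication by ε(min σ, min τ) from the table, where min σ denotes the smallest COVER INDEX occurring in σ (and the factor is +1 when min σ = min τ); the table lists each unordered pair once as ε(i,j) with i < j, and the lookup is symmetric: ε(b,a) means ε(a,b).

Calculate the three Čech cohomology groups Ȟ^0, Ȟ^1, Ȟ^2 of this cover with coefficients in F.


nonempty intersections:
  W12={b,d}
C dims 3,1; δ0: rk_F3 1
Ȟ^0: (3−1)−0=2 ⇒ Z/3 ⊕ Z/3
Ȟ^1: (1−0)−1=0 ⇒ 0
Ȟ^2: (0−0)−0=0 ⇒ 0

Ȟ^0 = Z/3 ⊕ Z/3, Ȟ^1 = 0, Ȟ^2 = 0


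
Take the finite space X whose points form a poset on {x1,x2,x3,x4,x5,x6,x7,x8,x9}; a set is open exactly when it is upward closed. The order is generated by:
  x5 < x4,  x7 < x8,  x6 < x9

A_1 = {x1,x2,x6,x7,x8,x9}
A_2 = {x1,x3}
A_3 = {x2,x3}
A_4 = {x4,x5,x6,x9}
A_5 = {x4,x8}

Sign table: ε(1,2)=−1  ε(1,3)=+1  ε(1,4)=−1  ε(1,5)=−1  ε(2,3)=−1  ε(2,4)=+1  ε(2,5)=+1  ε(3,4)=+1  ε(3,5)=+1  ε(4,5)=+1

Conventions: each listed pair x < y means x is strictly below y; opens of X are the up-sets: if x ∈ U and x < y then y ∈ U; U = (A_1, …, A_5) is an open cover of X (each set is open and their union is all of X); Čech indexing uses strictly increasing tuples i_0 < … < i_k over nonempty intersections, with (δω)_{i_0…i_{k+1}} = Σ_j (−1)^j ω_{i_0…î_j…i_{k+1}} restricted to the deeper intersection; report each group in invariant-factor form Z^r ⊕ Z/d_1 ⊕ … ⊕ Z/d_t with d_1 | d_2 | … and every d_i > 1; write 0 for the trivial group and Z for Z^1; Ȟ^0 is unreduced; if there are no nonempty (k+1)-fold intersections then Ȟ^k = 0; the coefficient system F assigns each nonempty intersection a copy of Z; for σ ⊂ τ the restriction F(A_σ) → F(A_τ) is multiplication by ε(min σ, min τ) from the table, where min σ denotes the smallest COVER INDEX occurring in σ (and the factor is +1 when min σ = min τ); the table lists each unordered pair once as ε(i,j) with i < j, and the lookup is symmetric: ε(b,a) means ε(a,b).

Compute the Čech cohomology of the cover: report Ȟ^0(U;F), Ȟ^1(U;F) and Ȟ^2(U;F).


nerve simplices:
  A12={x1} A13={x2} A14={x6,x9} A15={x8} A23={x3} A45={x4}
C dims 5,6; δ0: rk 4, SNF 1^4
degree 0: 5−4−0 = 1 → Ȟ^0 ≅ Z
degree 1: 6−0−4 = 2 → Ȟ^1 ≅ Z^2
degree 2: 0−0−0 = 0 → Ȟ^2 ≅ 0

Ȟ^0(U;F) ≅ Z, Ȟ^1(U;F) ≅ Z^2 and Ȟ^2(U;F) ≅ 0


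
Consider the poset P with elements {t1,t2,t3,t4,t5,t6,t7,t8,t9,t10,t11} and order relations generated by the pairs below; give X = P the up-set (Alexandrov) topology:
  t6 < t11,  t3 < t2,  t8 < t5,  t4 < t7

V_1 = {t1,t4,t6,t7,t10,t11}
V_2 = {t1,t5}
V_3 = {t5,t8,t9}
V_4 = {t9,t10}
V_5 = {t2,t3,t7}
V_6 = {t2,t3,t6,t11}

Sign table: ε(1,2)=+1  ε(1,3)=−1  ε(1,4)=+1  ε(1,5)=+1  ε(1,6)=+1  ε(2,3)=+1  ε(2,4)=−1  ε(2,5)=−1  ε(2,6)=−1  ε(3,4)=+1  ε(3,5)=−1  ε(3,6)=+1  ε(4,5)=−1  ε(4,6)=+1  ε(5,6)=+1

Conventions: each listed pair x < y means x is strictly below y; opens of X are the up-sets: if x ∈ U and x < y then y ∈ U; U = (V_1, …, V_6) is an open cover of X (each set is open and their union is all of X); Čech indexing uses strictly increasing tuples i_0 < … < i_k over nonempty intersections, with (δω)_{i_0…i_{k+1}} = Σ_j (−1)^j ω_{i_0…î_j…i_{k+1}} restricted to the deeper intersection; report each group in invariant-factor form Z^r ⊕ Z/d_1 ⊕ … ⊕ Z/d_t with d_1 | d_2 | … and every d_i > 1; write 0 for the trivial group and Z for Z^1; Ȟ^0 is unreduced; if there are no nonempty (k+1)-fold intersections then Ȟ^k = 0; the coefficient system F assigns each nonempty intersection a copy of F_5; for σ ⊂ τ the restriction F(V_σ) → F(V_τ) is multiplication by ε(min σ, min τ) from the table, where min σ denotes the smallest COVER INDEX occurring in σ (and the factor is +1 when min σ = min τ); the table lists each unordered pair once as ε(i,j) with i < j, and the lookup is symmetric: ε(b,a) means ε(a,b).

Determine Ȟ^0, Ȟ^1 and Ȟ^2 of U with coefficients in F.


cover nerve:
  V12={t1} V14={t10} V15={t7} V16={t6,t11} V23={t5} V34={t9} V56={t2,t3}
C dims 6,7; δ0: rk_F5 5
Ȟ^0: (6−5)−0=1 ⇒ Z/5
Ȟ^1: (7−0)−5=2 ⇒ Z/5 ⊕ Z/5
Ȟ^2: (0−0)−0=0 ⇒ 0

Ȟ^0 = Z/5,  Ȟ^1 = Z/5 ⊕ Z/5,  Ȟ^2 = 0


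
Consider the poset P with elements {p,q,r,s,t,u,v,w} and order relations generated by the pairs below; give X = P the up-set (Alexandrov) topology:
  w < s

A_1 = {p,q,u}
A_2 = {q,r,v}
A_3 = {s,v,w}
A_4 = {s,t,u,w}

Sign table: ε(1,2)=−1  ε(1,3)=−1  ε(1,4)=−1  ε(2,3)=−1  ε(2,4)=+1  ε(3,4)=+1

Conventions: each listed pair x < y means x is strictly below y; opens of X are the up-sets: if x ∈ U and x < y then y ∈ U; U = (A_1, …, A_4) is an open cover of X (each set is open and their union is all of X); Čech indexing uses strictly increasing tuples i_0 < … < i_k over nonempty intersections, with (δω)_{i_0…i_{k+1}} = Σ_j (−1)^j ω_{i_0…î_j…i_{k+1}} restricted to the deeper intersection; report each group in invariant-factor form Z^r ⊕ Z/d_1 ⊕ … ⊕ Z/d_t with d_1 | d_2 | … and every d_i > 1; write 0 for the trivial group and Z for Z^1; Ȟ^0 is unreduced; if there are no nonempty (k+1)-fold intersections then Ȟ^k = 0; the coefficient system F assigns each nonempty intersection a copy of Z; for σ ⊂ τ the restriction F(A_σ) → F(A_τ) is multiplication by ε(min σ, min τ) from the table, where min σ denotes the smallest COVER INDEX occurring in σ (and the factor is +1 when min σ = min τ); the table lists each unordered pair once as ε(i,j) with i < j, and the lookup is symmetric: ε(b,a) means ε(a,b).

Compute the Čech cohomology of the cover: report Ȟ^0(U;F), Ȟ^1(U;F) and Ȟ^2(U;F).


nerve simplices:
  A12={q} A14={u} A23={v} A34={s,w}
C dims 4,4; δ0: rk 4, SNF 1^3·2
degree 0: 4−4−0 = 0 → Ȟ^0 ≅ 0
degree 1: 4−0−4 = 0 plus torsion [2] → Ȟ^1 ≅ Z/2
degree 2: 0−0−0 = 0 → Ȟ^2 ≅ 0

Ȟ^0 = 0, Ȟ^1 = Z/2, Ȟ^2 = 0


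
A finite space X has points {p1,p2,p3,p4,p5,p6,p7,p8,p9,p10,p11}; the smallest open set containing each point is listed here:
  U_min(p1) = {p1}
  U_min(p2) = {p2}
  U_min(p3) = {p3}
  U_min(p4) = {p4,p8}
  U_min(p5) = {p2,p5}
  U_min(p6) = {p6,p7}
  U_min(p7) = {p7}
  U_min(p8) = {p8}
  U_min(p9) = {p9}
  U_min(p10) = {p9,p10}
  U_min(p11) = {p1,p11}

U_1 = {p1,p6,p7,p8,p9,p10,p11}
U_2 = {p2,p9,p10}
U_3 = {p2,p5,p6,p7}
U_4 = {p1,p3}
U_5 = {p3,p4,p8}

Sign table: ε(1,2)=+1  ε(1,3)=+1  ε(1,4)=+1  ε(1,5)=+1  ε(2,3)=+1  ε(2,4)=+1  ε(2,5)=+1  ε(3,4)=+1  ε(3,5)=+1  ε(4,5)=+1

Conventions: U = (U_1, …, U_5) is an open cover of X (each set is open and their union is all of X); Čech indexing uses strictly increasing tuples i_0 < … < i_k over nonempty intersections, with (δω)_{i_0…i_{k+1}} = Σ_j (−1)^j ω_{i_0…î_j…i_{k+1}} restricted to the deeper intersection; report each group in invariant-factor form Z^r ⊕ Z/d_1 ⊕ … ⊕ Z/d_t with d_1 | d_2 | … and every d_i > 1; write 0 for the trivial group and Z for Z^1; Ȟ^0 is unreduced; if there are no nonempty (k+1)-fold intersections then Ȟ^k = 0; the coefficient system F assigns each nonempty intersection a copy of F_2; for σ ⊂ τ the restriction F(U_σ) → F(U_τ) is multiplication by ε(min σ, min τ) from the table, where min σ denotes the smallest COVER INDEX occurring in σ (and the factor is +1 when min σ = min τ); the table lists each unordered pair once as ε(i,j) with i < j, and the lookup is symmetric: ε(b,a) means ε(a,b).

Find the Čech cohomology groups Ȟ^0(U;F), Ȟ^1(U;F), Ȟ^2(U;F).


cover nerve:
  U12={p9,p10} U13={p6,p7} U14={p1} U15={p8} U23={p2} U45={p3}
C dims 5,6; δ0: rk_F2 4
Ȟ^0: (5−4)−0=1 ⇒ Z/2
Ȟ^1: (6−0)−4=2 ⇒ Z/2 ⊕ Z/2
Ȟ^2: (0−0)−0=0 ⇒ 0

Ȟ^0(U;F) ≅ Z/2, Ȟ^1(U;F) ≅ Z/2 ⊕ Z/2, Ȟ^2(U;F) ≅ 0


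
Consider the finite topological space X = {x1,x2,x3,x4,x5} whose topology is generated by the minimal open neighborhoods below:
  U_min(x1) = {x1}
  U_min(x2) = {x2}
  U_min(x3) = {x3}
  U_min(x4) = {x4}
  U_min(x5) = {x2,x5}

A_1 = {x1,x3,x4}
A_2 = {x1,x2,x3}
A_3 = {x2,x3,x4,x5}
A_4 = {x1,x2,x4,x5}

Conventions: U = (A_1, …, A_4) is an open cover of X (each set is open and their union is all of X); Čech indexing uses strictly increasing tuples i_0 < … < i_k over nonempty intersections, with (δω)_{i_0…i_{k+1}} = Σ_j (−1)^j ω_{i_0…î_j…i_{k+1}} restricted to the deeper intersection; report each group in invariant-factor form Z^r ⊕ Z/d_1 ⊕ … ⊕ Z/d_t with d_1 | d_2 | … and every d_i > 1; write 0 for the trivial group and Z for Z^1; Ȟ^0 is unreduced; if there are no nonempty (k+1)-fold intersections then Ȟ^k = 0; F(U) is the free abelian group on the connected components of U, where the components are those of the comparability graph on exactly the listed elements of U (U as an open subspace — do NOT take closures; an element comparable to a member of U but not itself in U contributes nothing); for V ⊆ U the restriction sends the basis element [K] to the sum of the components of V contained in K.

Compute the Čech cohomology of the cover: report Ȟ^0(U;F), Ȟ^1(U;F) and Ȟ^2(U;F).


nonempty overlaps:
  A12={x1,x3} A13={x3,x4} A14={x1,x4} A23={x2,x3} A24={x1,x2} A34={x2,x4,x5}
  A123={x3} A124={x1} A134={x4} A234={x2}
components per intersection:
  A1: {x1} {x3} {x4}
  A2: {x1} {x2} {x3}
  A3: {x2,x5} {x3} {x4}
  A4: {x1} {x2,x5} {x4}
  A12: {x1} {x3}
  A13: {x3} {x4}
  A14: {x1} {x4}
  A23: {x2} {x3}
  A24: {x1} {x2}
  A34: {x2,x5} {x4}
  A123: {x3}
  A124: {x1}
  A134: {x4}
  A234: {x2}
C dims 12,12,4; δ0: rk 8, SNF 1^8; δ1: rk 4, SNF 1^4
degree 0: 12−8−0 = 4 → Ȟ^0 ≅ Z^4
degree 1: 12−4−8 = 0 → Ȟ^1 ≅ 0
degree 2: 4−0−4 = 0 → Ȟ^2 ≅ 0

Ȟ^0 ≅ Z^4, Ȟ^1 ≅ 0, Ȟ^2 ≅ 0


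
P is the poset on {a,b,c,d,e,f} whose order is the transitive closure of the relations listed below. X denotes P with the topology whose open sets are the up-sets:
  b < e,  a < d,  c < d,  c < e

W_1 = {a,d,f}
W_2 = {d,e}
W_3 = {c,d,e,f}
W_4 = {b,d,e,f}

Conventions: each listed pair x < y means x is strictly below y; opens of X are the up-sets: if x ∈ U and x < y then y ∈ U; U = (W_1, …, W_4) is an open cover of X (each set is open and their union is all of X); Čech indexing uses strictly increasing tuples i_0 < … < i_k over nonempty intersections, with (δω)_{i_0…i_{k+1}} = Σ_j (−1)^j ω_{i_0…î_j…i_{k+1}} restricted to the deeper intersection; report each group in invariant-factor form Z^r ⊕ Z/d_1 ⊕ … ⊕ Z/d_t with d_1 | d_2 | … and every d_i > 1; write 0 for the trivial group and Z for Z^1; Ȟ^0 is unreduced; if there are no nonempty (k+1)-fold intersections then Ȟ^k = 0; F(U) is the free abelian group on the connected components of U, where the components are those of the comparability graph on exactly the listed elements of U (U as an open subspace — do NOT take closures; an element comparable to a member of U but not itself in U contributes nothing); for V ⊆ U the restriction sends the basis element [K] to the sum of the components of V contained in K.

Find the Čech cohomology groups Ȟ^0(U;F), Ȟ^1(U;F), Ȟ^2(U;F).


intersection data:
  W12={d} W13={d,f} W14={d,f} W23={d,e} W24={d,e} W34={d,e,f}
  W123={d} W124={d} W134={d,f} W234={d,e}
  W1234={d}
components per intersection:
  W1: {a,d} {f}
  W2: {d} {e}
  W3: {c,d,e} {f}
  W4: {b,e} {d} {f}
  W12: {d}
  W13: {d} {f}
  W14: {d} {f}
  W23: {d} {e}
  W24: {d} {e}
  W34: {d} {e} {f}
  W123: {d}
  W124: {d}
  W134: {d} {f}
  W234: {d} {e}
  W1234: {d}
C dims 9,12,6,1; δ0: rk 7, SNF 1^7; δ1: rk 5, SNF 1^5; δ2: rk 1, SNF 1^1
Ȟ^0 = (9 − 7) − 0 = 2, so Ȟ^0 ≅ Z^2
Ȟ^1 = (12 − 5) − 7 = 0, so Ȟ^1 ≅ 0
Ȟ^2 = (6 − 1) − 5 = 0, so Ȟ^2 ≅ 0

Ȟ^0 ≅ Z^2,  Ȟ^1 ≅ 0,  Ȟ^2 ≅ 0


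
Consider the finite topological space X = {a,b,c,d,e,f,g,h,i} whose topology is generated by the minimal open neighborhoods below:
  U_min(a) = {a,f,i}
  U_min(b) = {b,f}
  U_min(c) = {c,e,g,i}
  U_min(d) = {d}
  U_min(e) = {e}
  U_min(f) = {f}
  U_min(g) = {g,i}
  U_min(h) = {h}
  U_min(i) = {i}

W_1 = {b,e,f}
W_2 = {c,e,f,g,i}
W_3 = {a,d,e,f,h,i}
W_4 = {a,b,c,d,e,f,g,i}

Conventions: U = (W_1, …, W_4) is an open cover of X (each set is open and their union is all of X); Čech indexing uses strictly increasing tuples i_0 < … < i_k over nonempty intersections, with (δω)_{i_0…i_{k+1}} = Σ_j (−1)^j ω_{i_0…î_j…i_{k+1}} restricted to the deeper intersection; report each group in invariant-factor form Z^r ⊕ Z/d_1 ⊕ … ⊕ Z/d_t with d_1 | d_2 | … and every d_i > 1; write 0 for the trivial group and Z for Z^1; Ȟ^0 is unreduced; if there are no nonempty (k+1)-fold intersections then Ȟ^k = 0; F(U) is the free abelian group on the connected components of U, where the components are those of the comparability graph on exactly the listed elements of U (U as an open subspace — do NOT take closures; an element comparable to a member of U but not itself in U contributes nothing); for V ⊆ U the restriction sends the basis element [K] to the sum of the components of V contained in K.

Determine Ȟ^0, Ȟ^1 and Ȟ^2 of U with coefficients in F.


nerve simplices:
  W12={e,f} W13={e,f} W14={b,e,f} W23={e,f,i} W24={c,e,f,g,i} W34={a,d,e,f,i}
  W123={e,f} W124={e,f} W134={e,f} W234={e,f,i}
  W1234={e,f}
components per intersection:
  W1: {b,f} {e}
  W2: {c,e,g,i} {f}
  W3: {a,f,i} {d} {e} {h}
  W4: {a,b,c,e,f,g,i} {d}
  W12: {e} {f}
  W13: {e} {f}
  W14: {b,f} {e}
  W23: {e} {f} {i}
  W24: {c,e,g,i} {f}
  W34: {a,f,i} {d} {e}
  W123: {e} {f}
  W124: {e} {f}
  W134: {e} {f}
  W234: {e} {f} {i}
  W1234: {e} {f}
C dims 10,14,9,2; δ0: rk 7, SNF 1^7; δ1: rk 7, SNF 1^7; δ2: rk 2, SNF 1^2
degree 0: 10−7−0 = 3 → Ȟ^0 ≅ Z^3
degree 1: 14−7−7 = 0 → Ȟ^1 ≅ 0
degree 2: 9−2−7 = 0 → Ȟ^2 ≅ 0

Ȟ^0 = Z^3, Ȟ^1 = 0 and Ȟ^2 = 0


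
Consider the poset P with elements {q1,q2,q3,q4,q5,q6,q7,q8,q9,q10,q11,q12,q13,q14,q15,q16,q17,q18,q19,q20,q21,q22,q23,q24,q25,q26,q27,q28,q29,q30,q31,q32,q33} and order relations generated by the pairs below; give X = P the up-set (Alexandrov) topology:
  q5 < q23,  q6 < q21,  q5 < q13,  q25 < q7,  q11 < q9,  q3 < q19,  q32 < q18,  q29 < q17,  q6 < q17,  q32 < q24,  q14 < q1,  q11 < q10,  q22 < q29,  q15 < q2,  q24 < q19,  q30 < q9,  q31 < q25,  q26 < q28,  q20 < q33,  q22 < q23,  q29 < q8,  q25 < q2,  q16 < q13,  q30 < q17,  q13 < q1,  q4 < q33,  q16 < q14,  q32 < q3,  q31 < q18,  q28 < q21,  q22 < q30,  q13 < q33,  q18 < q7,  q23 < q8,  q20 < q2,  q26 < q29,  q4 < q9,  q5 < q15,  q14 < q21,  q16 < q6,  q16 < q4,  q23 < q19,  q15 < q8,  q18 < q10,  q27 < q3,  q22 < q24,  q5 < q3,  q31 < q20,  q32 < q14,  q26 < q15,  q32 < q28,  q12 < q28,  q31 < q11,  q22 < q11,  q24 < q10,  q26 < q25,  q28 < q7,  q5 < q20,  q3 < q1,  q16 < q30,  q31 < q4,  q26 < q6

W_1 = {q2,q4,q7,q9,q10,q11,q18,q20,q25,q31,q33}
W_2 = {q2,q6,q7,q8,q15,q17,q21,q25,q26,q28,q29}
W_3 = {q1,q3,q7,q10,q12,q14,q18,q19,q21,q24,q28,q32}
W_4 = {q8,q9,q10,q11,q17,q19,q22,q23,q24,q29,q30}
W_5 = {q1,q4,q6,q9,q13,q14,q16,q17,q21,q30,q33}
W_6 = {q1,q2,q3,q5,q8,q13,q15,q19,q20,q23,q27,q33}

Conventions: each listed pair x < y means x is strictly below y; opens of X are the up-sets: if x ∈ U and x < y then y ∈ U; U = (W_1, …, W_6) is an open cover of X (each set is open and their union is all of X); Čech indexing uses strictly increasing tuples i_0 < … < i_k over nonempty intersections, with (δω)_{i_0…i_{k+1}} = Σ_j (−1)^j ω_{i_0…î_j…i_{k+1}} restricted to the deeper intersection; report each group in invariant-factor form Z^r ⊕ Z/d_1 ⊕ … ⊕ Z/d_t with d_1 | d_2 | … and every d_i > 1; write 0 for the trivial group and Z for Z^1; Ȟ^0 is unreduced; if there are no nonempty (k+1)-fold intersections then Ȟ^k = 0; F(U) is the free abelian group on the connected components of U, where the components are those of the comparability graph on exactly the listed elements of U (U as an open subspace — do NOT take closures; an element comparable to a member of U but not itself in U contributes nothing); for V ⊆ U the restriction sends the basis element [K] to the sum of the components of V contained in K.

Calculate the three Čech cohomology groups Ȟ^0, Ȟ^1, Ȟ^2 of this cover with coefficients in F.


nonempty overlaps:
  W12={q2,q7,q25} W13={q7,q10,q18} W14={q9,q10,q11} W15={q4,q9,q33} W16={q2,q20,q33} W23={q7,q21,q28} W24={q8,q17,q29} W25={q6,q17,q21} W26={q2,q8,q15} W34={q10,q19,q24} W35={q1,q14,q21} W36={q1,q3,q19} W45={q9,q17,q30} W46={q8,q19,q23} W56={q1,q13,q33}
  W123={q7} W126={q2} W134={q10} W145={q9} W156={q33} W235={q21} W245={q17} W246={q8} W346={q19} W356={q1}
components per intersection:
  W1: {q2,q4,q7,q9,q10,q11,q18,q20,q25,q31,q33}
  W2: {q2,q6,q7,q8,q15,q17,q21,q25,q26,q28,q29}
  W3: {q1,q3,q7,q10,q12,q14,q18,q19,q21,q24,q28,q32}
  W4: {q8,q9,q10,q11,q17,q19,q22,q23,q24,q29,q30}
  W5: {q1,q4,q6,q9,q13,q14,q16,q17,q21,q30,q33}
  W6: {q1,q2,q3,q5,q8,q13,q15,q19,q20,q23,q27,q33}
  W12: {q2,q7,q25}
  W13: {q7,q10,q18}
  W14: {q9,q10,q11}
  W15: {q4,q9,q33}
  W16: {q2,q20,q33}
  W23: {q7,q21,q28}
  W24: {q8,q17,q29}
  W25: {q6,q17,q21}
  W26: {q2,q8,q15}
  W34: {q10,q19,q24}
  W35: {q1,q14,q21}
  W36: {q1,q3,q19}
  W45: {q9,q17,q30}
  W46: {q8,q19,q23}
  W56: {q1,q13,q33}
  W123: {q7}
  W126: {q2}
  W134: {q10}
  W145: {q9}
  W156: {q33}
  W235: {q21}
  W245: {q17}
  W246: {q8}
  W346: {q19}
  W356: {q1}
C dims 6,15,10; δ0: rk 5, SNF 1^5; δ1: rk 10, SNF 1^9·2
degree 0: 6−5−0 = 1 → Ȟ^0 ≅ Z
degree 1: 15−10−5 = 0 → Ȟ^1 ≅ 0
degree 2: 10−0−10 = 0 plus torsion [2] → Ȟ^2 ≅ Z/2

Ȟ^0 ≅ Z, Ȟ^1 ≅ 0, Ȟ^2 ≅ Z/2


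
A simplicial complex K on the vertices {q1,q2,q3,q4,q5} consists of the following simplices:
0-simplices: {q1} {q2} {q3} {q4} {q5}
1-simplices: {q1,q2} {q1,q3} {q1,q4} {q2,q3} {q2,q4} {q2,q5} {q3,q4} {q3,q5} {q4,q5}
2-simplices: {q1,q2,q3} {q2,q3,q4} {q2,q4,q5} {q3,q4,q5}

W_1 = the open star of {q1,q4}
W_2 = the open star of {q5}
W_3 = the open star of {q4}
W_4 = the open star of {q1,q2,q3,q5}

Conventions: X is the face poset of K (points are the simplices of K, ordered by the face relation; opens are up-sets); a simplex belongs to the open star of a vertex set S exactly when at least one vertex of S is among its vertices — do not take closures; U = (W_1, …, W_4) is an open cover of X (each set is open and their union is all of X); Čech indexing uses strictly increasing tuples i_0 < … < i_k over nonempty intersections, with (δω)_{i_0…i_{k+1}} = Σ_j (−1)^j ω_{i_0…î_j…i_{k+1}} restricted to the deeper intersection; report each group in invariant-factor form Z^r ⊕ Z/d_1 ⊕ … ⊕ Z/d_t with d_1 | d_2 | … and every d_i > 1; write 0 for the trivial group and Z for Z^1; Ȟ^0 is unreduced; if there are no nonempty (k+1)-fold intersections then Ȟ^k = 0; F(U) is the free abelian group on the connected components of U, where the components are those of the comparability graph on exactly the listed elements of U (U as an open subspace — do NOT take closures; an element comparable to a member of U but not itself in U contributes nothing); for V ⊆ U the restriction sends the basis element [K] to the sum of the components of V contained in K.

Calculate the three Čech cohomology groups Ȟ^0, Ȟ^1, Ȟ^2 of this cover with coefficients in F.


Ȟ^0(U;F) ≅ Z,  Ȟ^1(U;F) ≅ Z,  Ȟ^2(U;F) ≅ 0

nerve of the cover:
  W1={{q1},{q4},{q1,q2},{q1,q3},{q1,q4},{q2,q4},{q3,q4},{q4,q5},{q1,q2,q3},{q2,q3,q4},{q2,q4,q5},{q3,q4,q5}} W2={{q5},{q2,q5},{q3,q5},{q4,q5},{q2,q4,q5},{q3,q4,q5}} W3={{q4},{q1,q4},{q2,q4},{q3,q4},{q4,q5},{q2,q3,q4},{q2,q4,q5},{q3,q4,q5}} W4={{q1},{q2},{q3},{q5},{q1,q2},{q1,q3},{q1,q4},{q2,q3},{q2,q4},{q2,q5},{q3,q4},{q3,q5},{q4,q5},{q1,q2,q3},{q2,q3,q4},{q2,q4,q5},{q3,q4,q5}}
  W12={{q4,q5},{q2,q4,q5},{q3,q4,q5}} W13={{q4},{q1,q4},{q2,q4},{q3,q4},{q4,q5},{q2,q3,q4},{q2,q4,q5},{q3,q4,q5}} W14={{q1},{q1,q2},{q1,q3},{q1,q4},{q2,q4},{q3,q4},{q4,q5},{q1,q2,q3},{q2,q3,q4},{q2,q4,q5},{q3,q4,q5}} W23={{q4,q5},{q2,q4,q5},{q3,q4,q5}} W24={{q5},{q2,q5},{q3,q5},{q4,q5},{q2,q4,q5},{q3,q4,q5}} W34={{q1,q4},{q2,q4},{q3,q4},{q4,q5},{q2,q3,q4},{q2,q4,q5},{q3,q4,q5}}
  W123={{q4,q5},{q2,q4,q5},{q3,q4,q5}} W124={{q4,q5},{q2,q4,q5},{q3,q4,q5}} W134={{q1,q4},{q2,q4},{q3,q4},{q4,q5},{q2,q3,q4},{q2,q4,q5},{q3,q4,q5}} W234={{q4,q5},{q2,q4,q5},{q3,q4,q5}}
  W1234={{q4,q5},{q2,q4,q5},{q3,q4,q5}}
components per intersection:
  W1: {{q1},{q4},{q1,q2},{q1,q3},{q1,q4},{q2,q4},{q3,q4},{q4,q5},{q1,q2,q3},{q2,q3,q4},{q2,q4,q5},{q3,q4,q5}}
  W2: {{q5},{q2,q5},{q3,q5},{q4,q5},{q2,q4,q5},{q3,q4,q5}}
  W3: {{q4},{q1,q4},{q2,q4},{q3,q4},{q4,q5},{q2,q3,q4},{q2,q4,q5},{q3,q4,q5}}
  W4: {{q1},{q2},{q3},{q5},{q1,q2},{q1,q3},{q1,q4},{q2,q3},{q2,q4},{q2,q5},{q3,q4},{q3,q5},{q4,q5},{q1,q2,q3},{q2,q3,q4},{q2,q4,q5},{q3,q4,q5}}
  W12: {{q4,q5},{q2,q4,q5},{q3,q4,q5}}
  W13: {{q4},{q1,q4},{q2,q4},{q3,q4},{q4,q5},{q2,q3,q4},{q2,q4,q5},{q3,q4,q5}}
  W14: {{q1},{q1,q2},{q1,q3},{q1,q4},{q1,q2,q3}} {{q2,q4},{q3,q4},{q4,q5},{q2,q3,q4},{q2,q4,q5},{q3,q4,q5}}
  W23: {{q4,q5},{q2,q4,q5},{q3,q4,q5}}
  W24: {{q5},{q2,q5},{q3,q5},{q4,q5},{q2,q4,q5},{q3,q4,q5}}
  W34: {{q1,q4}} {{q2,q4},{q3,q4},{q4,q5},{q2,q3,q4},{q2,q4,q5},{q3,q4,q5}}
  W123: {{q4,q5},{q2,q4,q5},{q3,q4,q5}}
  W124: {{q4,q5},{q2,q4,q5},{q3,q4,q5}}
  W134: {{q1,q4}} {{q2,q4},{q3,q4},{q4,q5},{q2,q3,q4},{q2,q4,q5},{q3,q4,q5}}
  W234: {{q4,q5},{q2,q4,q5},{q3,q4,q5}}
  W1234: {{q4,q5},{q2,q4,q5},{q3,q4,q5}}
C dims 4,8,5,1; δ0: rk 3, SNF 1^3; δ1: rk 4, SNF 1^4; δ2: rk 1, SNF 1^1
Ȟ^0 = (4 − 3) − 0 = 1, so Ȟ^0 ≅ Z
Ȟ^1 = (8 − 4) − 3 = 1, so Ȟ^1 ≅ Z
Ȟ^2 = (5 − 1) − 4 = 0, so Ȟ^2 ≅ 0


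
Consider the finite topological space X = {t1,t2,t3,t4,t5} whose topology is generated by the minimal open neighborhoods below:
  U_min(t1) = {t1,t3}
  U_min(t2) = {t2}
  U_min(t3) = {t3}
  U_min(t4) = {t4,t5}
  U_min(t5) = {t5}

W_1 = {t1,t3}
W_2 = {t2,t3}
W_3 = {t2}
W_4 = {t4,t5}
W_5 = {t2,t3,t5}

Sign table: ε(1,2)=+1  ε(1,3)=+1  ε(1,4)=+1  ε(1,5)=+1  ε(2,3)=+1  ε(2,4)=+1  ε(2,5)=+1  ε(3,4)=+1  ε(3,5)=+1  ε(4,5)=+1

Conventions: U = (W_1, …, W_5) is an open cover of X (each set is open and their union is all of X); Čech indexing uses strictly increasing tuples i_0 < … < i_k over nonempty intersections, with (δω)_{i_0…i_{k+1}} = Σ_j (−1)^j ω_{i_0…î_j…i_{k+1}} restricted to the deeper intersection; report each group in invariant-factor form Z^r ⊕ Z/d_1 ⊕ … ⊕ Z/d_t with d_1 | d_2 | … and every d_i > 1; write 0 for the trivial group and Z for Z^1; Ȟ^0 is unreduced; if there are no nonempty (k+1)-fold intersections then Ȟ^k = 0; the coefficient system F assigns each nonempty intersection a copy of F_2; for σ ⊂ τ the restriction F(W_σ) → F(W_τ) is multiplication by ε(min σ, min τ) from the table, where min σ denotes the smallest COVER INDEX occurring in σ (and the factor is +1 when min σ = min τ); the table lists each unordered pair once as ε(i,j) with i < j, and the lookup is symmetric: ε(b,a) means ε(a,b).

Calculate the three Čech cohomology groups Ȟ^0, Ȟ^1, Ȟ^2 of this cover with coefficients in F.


nonempty intersections:
  W12={t3} W15={t3} W23={t2} W25={t2,t3} W35={t2} W45={t5}
  W125={t3} W235={t2}
C dims 5,6,2; δ0: rk_F2 4; δ1: rk_F2 2
Ȟ^0: (5−4)−0=1 ⇒ Z/2
Ȟ^1: (6−2)−4=0 ⇒ 0
Ȟ^2: (2−0)−2=0 ⇒ 0

Ȟ^0(U;F) ≅ Z/2, Ȟ^1(U;F) ≅ 0, Ȟ^2(U;F) ≅ 0


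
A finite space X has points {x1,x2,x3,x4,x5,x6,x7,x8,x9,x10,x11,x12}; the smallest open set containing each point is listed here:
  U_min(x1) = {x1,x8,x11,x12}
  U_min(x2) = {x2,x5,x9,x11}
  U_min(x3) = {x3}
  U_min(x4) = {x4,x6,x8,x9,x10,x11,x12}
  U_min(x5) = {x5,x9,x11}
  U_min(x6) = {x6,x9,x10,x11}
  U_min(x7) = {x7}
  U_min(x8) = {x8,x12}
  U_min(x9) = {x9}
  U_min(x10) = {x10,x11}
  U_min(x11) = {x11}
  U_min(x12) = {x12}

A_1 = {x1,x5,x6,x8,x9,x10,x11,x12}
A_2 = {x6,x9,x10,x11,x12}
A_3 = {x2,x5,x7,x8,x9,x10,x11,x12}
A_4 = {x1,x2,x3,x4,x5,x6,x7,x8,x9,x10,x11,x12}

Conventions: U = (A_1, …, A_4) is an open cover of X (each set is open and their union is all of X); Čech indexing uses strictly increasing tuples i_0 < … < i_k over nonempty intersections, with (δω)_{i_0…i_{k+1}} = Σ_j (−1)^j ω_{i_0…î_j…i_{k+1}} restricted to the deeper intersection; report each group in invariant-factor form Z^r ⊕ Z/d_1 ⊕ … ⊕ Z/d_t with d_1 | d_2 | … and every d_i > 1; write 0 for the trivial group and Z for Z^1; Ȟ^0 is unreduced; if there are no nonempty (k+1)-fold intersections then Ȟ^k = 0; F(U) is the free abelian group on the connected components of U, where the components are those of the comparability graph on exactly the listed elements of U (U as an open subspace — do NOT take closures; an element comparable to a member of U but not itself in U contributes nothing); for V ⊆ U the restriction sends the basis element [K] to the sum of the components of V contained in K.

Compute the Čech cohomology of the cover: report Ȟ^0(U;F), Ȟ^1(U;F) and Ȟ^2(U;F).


Ȟ^0 ≅ Z^3,  Ȟ^1 ≅ 0,  Ȟ^2 ≅ 0

nonempty intersections:
  A12={x6,x9,x10,x11,x12} A13={x5,x8,x9,x10,x11,x12} A14={x1,x5,x6,x8,x9,x10,x11,x12} A23={x9,x10,x11,x12} A24={x6,x9,x10,x11,x12} A34={x2,x5,x7,x8,x9,x10,x11,x12}
  A123={x9,x10,x11,x12} A124={x6,x9,x10,x11,x12} A134={x5,x8,x9,x10,x11,x12} A234={x9,x10,x11,x12}
  A1234={x9,x10,x11,x12}
components per intersection:
  A1: {x1,x5,x6,x8,x9,x10,x11,x12}
  A2: {x6,x9,x10,x11} {x12}
  A3: {x2,x5,x9,x10,x11} {x7} {x8,x12}
  A4: {x1,x2,x4,x5,x6,x8,x9,x10,x11,x12} {x3} {x7}
  A12: {x6,x9,x10,x11} {x12}
  A13: {x5,x9,x10,x11} {x8,x12}
  A14: {x1,x5,x6,x8,x9,x10,x11,x12}
  A23: {x9} {x10,x11} {x12}
  A24: {x6,x9,x10,x11} {x12}
  A34: {x2,x5,x9,x10,x11} {x7} {x8,x12}
  A123: {x9} {x10,x11} {x12}
  A124: {x6,x9,x10,x11} {x12}
  A134: {x5,x9,x10,x11} {x8,x12}
  A234: {x9} {x10,x11} {x12}
  A1234: {x9} {x10,x11} {x12}
C dims 9,13,10,3; δ0: rk 6, SNF 1^6; δ1: rk 7, SNF 1^7; δ2: rk 3, SNF 1^3
Ȟ^0: (9−6)−0=3 ⇒ Z^3
Ȟ^1: (13−7)−6=0 ⇒ 0
Ȟ^2: (10−3)−7=0 ⇒ 0


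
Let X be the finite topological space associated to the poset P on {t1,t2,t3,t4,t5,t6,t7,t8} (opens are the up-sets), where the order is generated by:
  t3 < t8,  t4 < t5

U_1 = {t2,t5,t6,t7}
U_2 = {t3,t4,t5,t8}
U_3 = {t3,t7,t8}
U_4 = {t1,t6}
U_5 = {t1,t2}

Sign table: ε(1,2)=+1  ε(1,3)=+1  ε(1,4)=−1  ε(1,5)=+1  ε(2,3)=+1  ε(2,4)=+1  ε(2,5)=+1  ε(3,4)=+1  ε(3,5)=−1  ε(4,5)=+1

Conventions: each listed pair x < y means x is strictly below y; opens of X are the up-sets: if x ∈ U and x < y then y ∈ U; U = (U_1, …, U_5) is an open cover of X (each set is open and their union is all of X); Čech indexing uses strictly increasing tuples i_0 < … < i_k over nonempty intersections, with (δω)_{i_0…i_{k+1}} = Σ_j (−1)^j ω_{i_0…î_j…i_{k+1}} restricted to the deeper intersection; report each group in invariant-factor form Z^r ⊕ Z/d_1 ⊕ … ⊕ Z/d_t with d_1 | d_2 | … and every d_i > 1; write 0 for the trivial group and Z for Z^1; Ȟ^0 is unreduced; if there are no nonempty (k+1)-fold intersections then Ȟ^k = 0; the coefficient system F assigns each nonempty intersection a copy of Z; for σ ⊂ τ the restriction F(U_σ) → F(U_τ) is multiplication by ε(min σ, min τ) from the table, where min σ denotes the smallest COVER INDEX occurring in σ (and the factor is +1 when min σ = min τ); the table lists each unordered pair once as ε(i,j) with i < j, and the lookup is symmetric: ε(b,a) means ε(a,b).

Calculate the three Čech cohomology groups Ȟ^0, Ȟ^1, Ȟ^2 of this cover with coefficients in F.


intersection data:
  U12={t5} U13={t7} U14={t6} U15={t2} U23={t3,t8} U45={t1}
C dims 5,6; δ0: rk 5, SNF 1^4·2
Ȟ^0 = (5 − 5) − 0 = 0, so Ȟ^0 ≅ 0
Ȟ^1 = (6 − 0) − 5 = 1 plus torsion [2], so Ȟ^1 ≅ Z ⊕ Z/2
Ȟ^2 = (0 − 0) − 0 = 0, so Ȟ^2 ≅ 0

Ȟ^0 = 0, Ȟ^1 = Z ⊕ Z/2, Ȟ^2 = 0


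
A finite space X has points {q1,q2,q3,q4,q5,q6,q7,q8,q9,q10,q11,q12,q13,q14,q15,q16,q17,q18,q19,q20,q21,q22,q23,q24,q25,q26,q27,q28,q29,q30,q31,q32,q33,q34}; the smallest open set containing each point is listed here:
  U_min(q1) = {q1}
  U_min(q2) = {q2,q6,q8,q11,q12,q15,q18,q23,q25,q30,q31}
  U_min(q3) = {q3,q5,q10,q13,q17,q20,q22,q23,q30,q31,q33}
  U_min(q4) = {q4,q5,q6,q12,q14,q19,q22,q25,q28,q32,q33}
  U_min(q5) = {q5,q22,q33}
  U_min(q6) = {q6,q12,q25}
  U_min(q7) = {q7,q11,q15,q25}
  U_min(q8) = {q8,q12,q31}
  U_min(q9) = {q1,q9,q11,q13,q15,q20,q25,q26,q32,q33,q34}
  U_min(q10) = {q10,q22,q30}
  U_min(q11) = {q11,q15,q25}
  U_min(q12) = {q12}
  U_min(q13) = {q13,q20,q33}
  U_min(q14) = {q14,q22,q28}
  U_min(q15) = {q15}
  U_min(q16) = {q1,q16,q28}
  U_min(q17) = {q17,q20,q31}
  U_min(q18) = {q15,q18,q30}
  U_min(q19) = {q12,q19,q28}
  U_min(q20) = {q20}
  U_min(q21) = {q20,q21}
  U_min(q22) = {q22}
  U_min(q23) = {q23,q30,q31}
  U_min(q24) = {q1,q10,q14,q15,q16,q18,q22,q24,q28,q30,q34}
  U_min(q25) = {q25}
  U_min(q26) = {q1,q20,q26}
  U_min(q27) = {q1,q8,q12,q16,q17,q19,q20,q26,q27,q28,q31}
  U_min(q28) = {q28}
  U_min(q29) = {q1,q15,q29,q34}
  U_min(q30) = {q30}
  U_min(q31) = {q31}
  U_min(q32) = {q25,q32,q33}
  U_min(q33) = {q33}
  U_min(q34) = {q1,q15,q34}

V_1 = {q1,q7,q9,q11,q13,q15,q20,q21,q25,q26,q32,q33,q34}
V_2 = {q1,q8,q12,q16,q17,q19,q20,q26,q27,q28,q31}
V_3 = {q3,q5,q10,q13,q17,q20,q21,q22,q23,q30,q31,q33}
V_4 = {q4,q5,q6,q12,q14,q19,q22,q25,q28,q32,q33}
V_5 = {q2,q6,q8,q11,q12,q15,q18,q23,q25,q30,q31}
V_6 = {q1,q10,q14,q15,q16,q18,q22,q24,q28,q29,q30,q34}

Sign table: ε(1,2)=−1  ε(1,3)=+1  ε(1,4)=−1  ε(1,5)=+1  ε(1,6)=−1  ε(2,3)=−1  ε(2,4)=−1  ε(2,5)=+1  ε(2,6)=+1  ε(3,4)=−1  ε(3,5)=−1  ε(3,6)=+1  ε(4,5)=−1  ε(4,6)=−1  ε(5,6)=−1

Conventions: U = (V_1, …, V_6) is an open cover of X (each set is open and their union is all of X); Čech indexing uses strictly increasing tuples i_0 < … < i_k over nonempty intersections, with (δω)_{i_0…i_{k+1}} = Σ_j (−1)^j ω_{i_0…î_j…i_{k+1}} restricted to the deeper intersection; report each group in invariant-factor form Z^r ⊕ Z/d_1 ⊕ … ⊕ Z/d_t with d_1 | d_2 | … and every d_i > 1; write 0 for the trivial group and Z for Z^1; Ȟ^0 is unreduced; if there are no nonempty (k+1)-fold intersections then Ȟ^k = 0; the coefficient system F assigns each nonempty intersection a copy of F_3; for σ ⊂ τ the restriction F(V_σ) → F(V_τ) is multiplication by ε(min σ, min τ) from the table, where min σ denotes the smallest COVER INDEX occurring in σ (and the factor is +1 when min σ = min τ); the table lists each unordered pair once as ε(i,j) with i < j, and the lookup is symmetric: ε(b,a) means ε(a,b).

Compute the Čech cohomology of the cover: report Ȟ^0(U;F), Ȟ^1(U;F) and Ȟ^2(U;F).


nerve simplices:
  V12={q1,q20,q26} V13={q13,q20,q21,q33} V14={q25,q32,q33} V15={q11,q15,q25} V16={q1,q15,q34} V23={q17,q20,q31} V24={q12,q19,q28} V25={q8,q12,q31} V26={q1,q16,q28} V34={q5,q22,q33} V35={q23,q30,q31} V36={q10,q22,q30} V45={q6,q12,q25} V46={q14,q22,q28} V56={q15,q18,q30}
  V123={q20} V126={q1} V134={q33} V145={q25} V156={q15} V235={q31} V245={q12} V246={q28} V346={q22} V356={q30}
C dims 6,15,10; δ0: rk_F3 6; δ1: rk_F3 9
degree 0: 6−6−0 = 0 → Ȟ^0 ≅ 0
degree 1: 15−9−6 = 0 → Ȟ^1 ≅ 0
degree 2: 10−0−9 = 1 → Ȟ^2 ≅ Z/3

Ȟ^0 ≅ 0, Ȟ^1 ≅ 0, Ȟ^2 ≅ Z/3


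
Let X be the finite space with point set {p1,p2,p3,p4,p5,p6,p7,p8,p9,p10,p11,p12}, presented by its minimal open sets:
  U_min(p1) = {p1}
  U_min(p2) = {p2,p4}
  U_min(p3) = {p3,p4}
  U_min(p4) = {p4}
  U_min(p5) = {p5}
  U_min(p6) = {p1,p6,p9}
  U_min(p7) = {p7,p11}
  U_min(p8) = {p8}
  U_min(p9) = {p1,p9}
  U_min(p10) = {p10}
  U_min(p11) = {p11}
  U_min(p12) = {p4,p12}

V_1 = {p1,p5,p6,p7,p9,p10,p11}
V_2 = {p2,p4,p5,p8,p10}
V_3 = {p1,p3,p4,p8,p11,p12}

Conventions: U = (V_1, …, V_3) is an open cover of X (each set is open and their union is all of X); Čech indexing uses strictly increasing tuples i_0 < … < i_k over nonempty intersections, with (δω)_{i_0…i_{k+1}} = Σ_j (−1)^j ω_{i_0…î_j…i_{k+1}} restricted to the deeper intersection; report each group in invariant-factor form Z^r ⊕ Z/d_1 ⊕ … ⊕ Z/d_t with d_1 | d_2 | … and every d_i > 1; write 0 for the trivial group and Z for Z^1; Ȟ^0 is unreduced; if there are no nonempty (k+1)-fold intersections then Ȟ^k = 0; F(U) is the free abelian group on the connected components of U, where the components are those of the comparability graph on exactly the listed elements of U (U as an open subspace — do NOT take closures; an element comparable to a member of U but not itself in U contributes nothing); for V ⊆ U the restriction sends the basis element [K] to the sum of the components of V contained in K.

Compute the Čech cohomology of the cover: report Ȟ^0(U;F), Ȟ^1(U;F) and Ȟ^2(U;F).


nerve simplices:
  V12={p5,p10} V13={p1,p11} V23={p4,p8}
components per intersection:
  V1: {p1,p6,p9} {p5} {p7,p11} {p10}
  V2: {p2,p4} {p5} {p8} {p10}
  V3: {p1} {p3,p4,p12} {p8} {p11}
  V12: {p5} {p10}
  V13: {p1} {p11}
  V23: {p4} {p8}
C dims 12,6; δ0: rk 6, SNF 1^6
degree 0: 12−6−0 = 6 → Ȟ^0 ≅ Z^6
degree 1: 6−0−6 = 0 → Ȟ^1 ≅ 0
degree 2: 0−0−0 = 0 → Ȟ^2 ≅ 0

Ȟ^0(U;F) ≅ Z^6,  Ȟ^1(U;F) ≅ 0,  Ȟ^2(U;F) ≅ 0


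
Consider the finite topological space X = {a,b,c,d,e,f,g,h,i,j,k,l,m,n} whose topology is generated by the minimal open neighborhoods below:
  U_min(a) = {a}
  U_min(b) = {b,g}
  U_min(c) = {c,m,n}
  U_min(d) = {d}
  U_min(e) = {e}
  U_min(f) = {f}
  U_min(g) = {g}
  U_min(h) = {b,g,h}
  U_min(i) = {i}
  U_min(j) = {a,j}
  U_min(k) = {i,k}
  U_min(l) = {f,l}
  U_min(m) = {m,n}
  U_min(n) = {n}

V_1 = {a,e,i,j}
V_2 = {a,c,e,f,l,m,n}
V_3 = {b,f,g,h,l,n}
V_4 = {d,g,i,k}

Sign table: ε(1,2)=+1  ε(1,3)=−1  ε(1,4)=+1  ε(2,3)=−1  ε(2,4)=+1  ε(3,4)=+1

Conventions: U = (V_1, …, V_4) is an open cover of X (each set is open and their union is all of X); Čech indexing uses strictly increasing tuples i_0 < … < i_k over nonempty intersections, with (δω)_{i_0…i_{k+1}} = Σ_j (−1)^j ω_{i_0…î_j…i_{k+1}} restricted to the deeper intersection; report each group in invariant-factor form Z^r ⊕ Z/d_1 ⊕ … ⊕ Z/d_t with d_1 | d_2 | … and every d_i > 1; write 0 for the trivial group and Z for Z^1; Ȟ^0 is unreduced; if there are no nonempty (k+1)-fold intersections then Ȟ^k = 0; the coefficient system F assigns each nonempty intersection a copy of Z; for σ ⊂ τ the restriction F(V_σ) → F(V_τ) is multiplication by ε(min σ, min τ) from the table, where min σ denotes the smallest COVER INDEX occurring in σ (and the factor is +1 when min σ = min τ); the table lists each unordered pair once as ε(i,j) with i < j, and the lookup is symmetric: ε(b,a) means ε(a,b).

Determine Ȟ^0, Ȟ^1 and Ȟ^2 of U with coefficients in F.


Ȟ^0 = 0, Ȟ^1 = Z/2, Ȟ^2 = 0

cover nerve:
  V12={a,e} V14={i} V23={f,l,n} V34={g}
C dims 4,4; δ0: rk 4, SNF 1^3·2
Ȟ^0: (4−4)−0=0 ⇒ 0
Ȟ^1: (4−0)−4=0 plus torsion [2] ⇒ Z/2
Ȟ^2: (0−0)−0=0 ⇒ 0


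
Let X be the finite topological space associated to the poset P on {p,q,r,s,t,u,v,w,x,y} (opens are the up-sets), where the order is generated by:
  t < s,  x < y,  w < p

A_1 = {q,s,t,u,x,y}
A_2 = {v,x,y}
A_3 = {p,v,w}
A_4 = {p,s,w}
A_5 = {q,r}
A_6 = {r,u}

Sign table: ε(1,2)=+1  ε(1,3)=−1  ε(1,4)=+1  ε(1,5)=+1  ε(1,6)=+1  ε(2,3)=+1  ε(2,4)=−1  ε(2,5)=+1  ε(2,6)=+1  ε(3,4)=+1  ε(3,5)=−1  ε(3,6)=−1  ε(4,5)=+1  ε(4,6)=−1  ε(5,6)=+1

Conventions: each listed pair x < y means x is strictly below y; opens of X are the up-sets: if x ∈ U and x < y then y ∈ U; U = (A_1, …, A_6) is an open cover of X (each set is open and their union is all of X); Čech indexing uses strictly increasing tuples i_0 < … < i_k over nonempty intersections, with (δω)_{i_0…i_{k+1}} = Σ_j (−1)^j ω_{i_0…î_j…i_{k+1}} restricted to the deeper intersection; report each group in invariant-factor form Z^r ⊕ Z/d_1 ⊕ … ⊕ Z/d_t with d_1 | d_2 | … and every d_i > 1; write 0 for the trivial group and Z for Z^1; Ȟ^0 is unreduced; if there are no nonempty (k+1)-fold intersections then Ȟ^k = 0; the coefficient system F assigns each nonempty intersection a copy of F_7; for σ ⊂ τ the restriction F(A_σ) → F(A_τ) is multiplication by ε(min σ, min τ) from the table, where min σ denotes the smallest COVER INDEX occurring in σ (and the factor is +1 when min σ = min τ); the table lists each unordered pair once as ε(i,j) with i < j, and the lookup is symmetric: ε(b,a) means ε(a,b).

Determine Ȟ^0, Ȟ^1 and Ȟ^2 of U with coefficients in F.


nonempty intersections:
  A12={x,y} A14={s} A15={q} A16={u} A23={v} A34={p,w} A56={r}
C dims 6,7; δ0: rk_F7 5
Ȟ^0: (6−5)−0=1 ⇒ Z/7
Ȟ^1: (7−0)−5=2 ⇒ Z/7 ⊕ Z/7
Ȟ^2: (0−0)−0=0 ⇒ 0

Ȟ^0 = Z/7, Ȟ^1 = Z/7 ⊕ Z/7 and Ȟ^2 = 0


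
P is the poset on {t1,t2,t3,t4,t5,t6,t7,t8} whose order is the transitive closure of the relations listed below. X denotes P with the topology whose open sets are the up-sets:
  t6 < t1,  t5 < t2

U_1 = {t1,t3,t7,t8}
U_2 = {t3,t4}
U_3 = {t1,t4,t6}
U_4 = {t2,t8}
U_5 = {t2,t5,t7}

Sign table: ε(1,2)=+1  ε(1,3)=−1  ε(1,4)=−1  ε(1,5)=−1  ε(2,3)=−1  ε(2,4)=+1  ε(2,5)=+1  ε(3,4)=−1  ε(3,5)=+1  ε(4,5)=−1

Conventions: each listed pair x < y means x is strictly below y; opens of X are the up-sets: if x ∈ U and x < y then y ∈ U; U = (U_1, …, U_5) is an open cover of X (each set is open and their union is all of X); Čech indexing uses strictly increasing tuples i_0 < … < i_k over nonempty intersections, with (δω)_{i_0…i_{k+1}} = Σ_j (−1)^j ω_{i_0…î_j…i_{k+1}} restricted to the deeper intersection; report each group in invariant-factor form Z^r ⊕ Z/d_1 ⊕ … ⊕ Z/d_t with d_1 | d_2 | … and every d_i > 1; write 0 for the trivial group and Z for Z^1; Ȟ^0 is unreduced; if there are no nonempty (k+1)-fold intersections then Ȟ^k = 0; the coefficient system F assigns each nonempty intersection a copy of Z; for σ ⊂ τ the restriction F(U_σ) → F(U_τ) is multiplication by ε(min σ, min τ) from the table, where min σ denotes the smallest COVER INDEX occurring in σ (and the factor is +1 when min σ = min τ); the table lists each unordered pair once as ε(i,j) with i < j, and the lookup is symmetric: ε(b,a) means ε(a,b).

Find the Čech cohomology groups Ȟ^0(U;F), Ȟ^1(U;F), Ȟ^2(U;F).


Ȟ^0 = 0, Ȟ^1 = Z ⊕ Z/2 and Ȟ^2 = 0

nonempty overlaps:
  U12={t3} U13={t1} U14={t8} U15={t7} U23={t4} U45={t2}
C dims 5,6; δ0: rk 5, SNF 1^4·2
degree 0: 5−5−0 = 0 → Ȟ^0 ≅ 0
degree 1: 6−0−5 = 1 plus torsion [2] → Ȟ^1 ≅ Z ⊕ Z/2
degree 2: 0−0−0 = 0 → Ȟ^2 ≅ 0


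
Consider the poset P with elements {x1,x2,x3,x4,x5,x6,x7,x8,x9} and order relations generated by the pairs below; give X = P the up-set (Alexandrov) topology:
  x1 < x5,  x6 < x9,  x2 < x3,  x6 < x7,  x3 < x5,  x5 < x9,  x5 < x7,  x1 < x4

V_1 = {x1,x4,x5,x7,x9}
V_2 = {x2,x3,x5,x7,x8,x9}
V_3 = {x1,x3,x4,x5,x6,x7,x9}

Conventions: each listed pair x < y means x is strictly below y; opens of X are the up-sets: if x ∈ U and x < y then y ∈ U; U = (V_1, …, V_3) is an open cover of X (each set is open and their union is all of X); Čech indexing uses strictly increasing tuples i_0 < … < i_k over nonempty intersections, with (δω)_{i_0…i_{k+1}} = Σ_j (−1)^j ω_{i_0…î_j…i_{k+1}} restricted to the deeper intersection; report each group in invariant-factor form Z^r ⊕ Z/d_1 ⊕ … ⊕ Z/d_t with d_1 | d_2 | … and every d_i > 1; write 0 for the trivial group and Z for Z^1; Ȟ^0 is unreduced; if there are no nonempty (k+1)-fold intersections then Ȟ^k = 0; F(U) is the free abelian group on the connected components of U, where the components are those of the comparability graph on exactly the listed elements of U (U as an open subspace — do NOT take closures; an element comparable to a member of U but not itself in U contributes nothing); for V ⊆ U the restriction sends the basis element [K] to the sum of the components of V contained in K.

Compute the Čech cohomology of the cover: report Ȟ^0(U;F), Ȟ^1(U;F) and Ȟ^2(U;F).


cover nerve:
  V12={x5,x7,x9} V13={x1,x4,x5,x7,x9} V23={x3,x5,x7,x9}
  V123={x5,x7,x9}
components per intersection:
  V1: {x1,x4,x5,x7,x9}
  V2: {x2,x3,x5,x7,x9} {x8}
  V3: {x1,x3,x4,x5,x6,x7,x9}
  V12: {x5,x7,x9}
  V13: {x1,x4,x5,x7,x9}
  V23: {x3,x5,x7,x9}
  V123: {x5,x7,x9}
C dims 4,3,1; δ0: rk 2, SNF 1^2; δ1: rk 1, SNF 1^1
Ȟ^0: (4−2)−0=2 ⇒ Z^2
Ȟ^1: (3−1)−2=0 ⇒ 0
Ȟ^2: (1−0)−1=0 ⇒ 0

Ȟ^0 = Z^2; Ȟ^1 = 0; Ȟ^2 = 0
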